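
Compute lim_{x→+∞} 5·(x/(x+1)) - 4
Evaluate the dominant behaviour as x → +∞; each term tends to a finite value or vanishes.
Limit = 1.

Final answer: 1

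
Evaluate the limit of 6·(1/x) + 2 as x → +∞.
Evaluate the dominant behaviour as x → +∞; each term tends to a finite value or vanishes.
Limit = 2.

Final answer: 2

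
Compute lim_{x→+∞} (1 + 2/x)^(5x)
As x → +∞: write (1 + 2/x)^(5x) = ((1 + 2/x)^x)^5 → (e^2)^5 = e^10.
Limit = e^(10).

Final answer: e^(10)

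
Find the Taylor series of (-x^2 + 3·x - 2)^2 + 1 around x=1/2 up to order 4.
25/16 - 3·(x - 1/2) + 11·(x - 1/2)^2/2 - 4·(x - 1/2)^3 + (x - 1/2)^4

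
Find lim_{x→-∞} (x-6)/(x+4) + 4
Evaluate the dominant behaviour as x → -∞; each term tends to a finite value or vanishes.
Limit = 5.

Final answer: 5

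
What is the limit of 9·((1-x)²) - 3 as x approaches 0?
Direct substitution at x = 0 gives 6.

Final answer: 6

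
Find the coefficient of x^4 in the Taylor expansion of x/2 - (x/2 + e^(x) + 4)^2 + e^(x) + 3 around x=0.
Expand to order 4: x/2 - (x/2 + e^(x) + 4)^2 + e^(x) + 3 = -9·x^4/8 - 3·x^3 - 27·x^2/4 - 27·x/2 - 21 + O(x^5).
The coefficient of x^4 is -9/8.

Final answer: -9/8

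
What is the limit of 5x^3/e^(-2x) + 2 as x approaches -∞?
The quotient is an ∞/∞ indeterminate form as x → -∞.
Compare growth rates of the dominant terms (exponentials ≫ polynomials ≫ logarithms), or apply L'Hôpital's rule; the quotient → 0.
Adding the constant: 0 + 2 = 2. Limit = 2.

Final answer: 2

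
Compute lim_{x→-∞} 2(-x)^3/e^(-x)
This is an ∞/∞ indeterminate form as x → -∞.
Compare growth rates of the dominant terms (exponentials ≫ polynomials ≫ logarithms), or apply L'Hôpital's rule; the quotient → 0.
Limit = 0.

Final answer: 0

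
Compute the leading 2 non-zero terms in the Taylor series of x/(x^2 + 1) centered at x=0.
-x^3 + x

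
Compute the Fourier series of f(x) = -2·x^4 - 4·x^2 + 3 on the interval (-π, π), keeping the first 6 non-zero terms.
(-80 + 16·π^2)·cos(x) + (2 - 4·π^2)·cos(2·x) + (16/27 + 16·π^2/9)·cos(3·x) + (-π^2 - 5/8)·cos(4·x) + (304/625 + 16·π^2/25)·cos(5·x) - 2·π^4/5 - 4·π^2/3 + 3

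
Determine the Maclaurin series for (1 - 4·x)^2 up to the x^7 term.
16·x^2 - 8·x + 1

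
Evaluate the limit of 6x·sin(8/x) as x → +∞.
As x → +∞: let u = 8/x → 0⁺; then 6·x·sin(8/x) = 6·8·sin(u)/u → 6·8·1 = 48.
Limit = 48.

Final answer: 48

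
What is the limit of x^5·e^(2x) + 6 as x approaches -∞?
The product is a 0·∞ indeterminate form at x → -∞.
Rewrite the product as x^5 / e^(-2x) (an ∞/∞ form) and apply L'Hôpital, or use the standard hierarchy e^(2|x|) ≫ |x^5| as x → -∞.
The indeterminate product → 0, so the limit = 6.

Final answer: 6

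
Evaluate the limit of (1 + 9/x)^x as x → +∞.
As x → +∞: this is the defining limit (1 + 9/x)^x → e^9.
Limit = e^(9).

Final answer: e^(9)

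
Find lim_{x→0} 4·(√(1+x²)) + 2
Direct substitution at x = 0 gives 6.

Final answer: 6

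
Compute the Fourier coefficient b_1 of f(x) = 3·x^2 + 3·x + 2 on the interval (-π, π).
b_1 = (1/π) ∫_{-π}^{π} f(x)·sin(1x) dx.
Evaluate the integral (use parity and integration by parts as needed): b_1 = 6.

Final answer: 6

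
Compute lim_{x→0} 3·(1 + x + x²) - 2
Direct substitution at x = 0 gives 1.

Final answer: 1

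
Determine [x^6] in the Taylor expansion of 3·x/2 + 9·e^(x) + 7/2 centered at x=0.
Expand to order 6: 3·x/2 + 9·e^(x) + 7/2 = x^6/80 + 3·x^5/40 + 3·x^4/8 + 3·x^3/2 + 9·x^2/2 + 21·x/2 + 25/2 + O(x^7).
The coefficient of x^6 is 1/80.

Final answer: 1/80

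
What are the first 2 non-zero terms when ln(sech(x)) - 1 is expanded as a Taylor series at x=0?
-x^2/2 - 1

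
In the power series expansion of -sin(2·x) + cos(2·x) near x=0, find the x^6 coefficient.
Expand to order 6: -sin(2·x) + cos(2·x) = -4·x^6/45 - 4·x^5/15 + 2·x^4/3 + 4·x^3/3 - 2·x^2 - 2·x + 1 + O(x^7).
The coefficient of x^6 is -4/45.

Final answer: -4/45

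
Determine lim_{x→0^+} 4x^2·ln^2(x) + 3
The product is a 0·∞ indeterminate form at x → 0⁺.
Rewrite the product as 4·ln^2(x) / x^(-2) and apply L'Hôpital, or use the standard hierarchy x^(-2) ≫ |ln x|^2 as x → 0⁺.
The indeterminate product → 0, so the limit = 3.

Final answer: 3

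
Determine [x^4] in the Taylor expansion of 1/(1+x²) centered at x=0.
Expand to order 4: 1/(1+x²) = x^4 - x^2 + 1 + O(x^5).
The coefficient of x^4 is 1.

Final answer: 1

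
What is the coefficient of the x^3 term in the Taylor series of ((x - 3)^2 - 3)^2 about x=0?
Expand to order 3: ((x - 3)^2 - 3)^2 = -12·x^3 + 48·x^2 - 72·x + 36 + O(x^4).
The coefficient of x^3 is -12.

Final answer: -12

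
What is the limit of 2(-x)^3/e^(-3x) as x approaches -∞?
This is an ∞/∞ indeterminate form as x → -∞.
Compare growth rates of the dominant terms (exponentials ≫ polynomials ≫ logarithms), or apply L'Hôpital's rule; the quotient → 0.
Limit = 0.

Final answer: 0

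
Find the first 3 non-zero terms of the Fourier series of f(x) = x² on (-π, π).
-4·cos(x) + cos(2·x) + π^2/3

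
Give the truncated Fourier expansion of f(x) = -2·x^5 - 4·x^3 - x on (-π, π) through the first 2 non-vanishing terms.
(-434 - 4·π^4 + 72·π^2)·sin(x) + (-6·π^2 + 10 + 2·π^4)·sin(2·x)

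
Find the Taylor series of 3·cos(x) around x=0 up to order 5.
x^4/8 - 3·x^2/2 + 3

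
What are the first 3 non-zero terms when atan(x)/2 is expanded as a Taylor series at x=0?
x^5/10 - x^3/6 + x/2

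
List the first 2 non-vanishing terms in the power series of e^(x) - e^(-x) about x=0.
x^3/3 + 2·x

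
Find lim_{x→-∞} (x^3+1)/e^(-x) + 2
The quotient is an ∞/∞ indeterminate form as x → -∞.
Compare growth rates of the dominant terms (exponentials ≫ polynomials ≫ logarithms), or apply L'Hôpital's rule; the quotient → 0.
Adding the constant: 0 + 2 = 2. Limit = 2.

Final answer: 2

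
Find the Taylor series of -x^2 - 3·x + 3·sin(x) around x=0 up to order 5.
x^5/40 - x^3/2 - x^2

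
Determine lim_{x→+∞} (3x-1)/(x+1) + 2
Evaluate the dominant behaviour as x → +∞; each term tends to a finite value or vanishes.
Limit = 5.

Final answer: 5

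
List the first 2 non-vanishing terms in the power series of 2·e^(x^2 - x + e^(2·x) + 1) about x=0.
2·x·e^(2) + 2·e^(2)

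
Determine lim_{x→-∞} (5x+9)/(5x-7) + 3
Evaluate the dominant behaviour as x → -∞; each term tends to a finite value or vanishes.
Limit = 4.

Final answer: 4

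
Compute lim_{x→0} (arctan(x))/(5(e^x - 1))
Both numerator and denominator → 0 as x → 0; this is a 0/0 indeterminate form.
Expand each to leading order near x = 0: numerator ~ x, denominator ~ 5·x.
The limit of the ratio is 1/5.

Final answer: 1/5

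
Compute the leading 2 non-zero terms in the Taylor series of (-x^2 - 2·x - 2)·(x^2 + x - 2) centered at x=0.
2·x + 4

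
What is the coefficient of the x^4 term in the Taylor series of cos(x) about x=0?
Expand to order 4: cos(x) = x^4/24 - x^2/2 + 1 + O(x^5).
The coefficient of x^4 is 1/24.

Final answer: 1/24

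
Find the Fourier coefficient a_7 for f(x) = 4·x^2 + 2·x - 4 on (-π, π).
a_7 = (1/π) ∫_{-π}^{π} f(x)·cos(7x) dx.
Evaluate the integral (use parity and integration by parts as needed): a_7 = -16/49.

Final answer: -16/49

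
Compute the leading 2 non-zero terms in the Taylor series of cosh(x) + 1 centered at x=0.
x^2/2 + 2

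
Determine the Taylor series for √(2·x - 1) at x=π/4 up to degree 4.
√(-1 + π/2) + (x - π/4)/√(-1 + π/2) - (x - π/4)^2/(-2·√(-1 + π/2) + π·√(-1 + π/2)) + (x - π/4)^3/(-2·π·√(-1 + π/2) + 2·√(-1 + π/2) + π^2·√(-1 + π/2)/2) - 5·(x - π/4)^4/(-6·π^2·√(-1 + π/2) - 8·√(-1 + π/2) + π^3·√(-1 + π/2) + 12·π·√(-1 + π/2))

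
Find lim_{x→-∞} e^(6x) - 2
Evaluate the dominant behaviour as x → -∞; each term tends to a finite value or vanishes.
Limit = -2.

Final answer: -2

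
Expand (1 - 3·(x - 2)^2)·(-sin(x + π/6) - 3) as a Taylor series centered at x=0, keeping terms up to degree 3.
x^3·(7·√(3)/12 + 3) + x^2·(31/4 - 6·√(3)) + x·(-42 + 11·√(3)/2) + 77/2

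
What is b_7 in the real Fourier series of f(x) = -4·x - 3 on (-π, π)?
b_7 = (1/π) ∫_{-π}^{π} f(x)·sin(7x) dx.
Evaluate the integral (use parity and integration by parts as needed): b_7 = -8/7.

Final answer: -8/7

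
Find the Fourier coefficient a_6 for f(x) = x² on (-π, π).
a_6 = (1/π) ∫_{-π}^{π} f(x)·cos(6x) dx.
Evaluate the integral (use parity and integration by parts as needed): a_6 = 1/9.

Final answer: 1/9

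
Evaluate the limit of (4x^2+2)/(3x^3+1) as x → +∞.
This is an ∞/∞ indeterminate form as x → +∞.
Divide numerator and denominator by x^3 and let the lower-order terms vanish; the numerator's degree 2 is below the denominator's degree 3, so the quotient → 0.
Limit = 0.

Final answer: 0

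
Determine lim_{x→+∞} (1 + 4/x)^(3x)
As x → +∞: write (1 + 4/x)^(3x) = ((1 + 4/x)^x)^3 → (e^4)^3 = e^12.
Limit = e^(12).

Final answer: e^(12)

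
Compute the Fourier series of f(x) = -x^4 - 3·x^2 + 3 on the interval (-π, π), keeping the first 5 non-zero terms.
(-36 + 8·π^2)·cos(x) - 2·π^2·cos(2·x) + (20/27 + 8·π^2/9)·cos(3·x) + (-π^2/2 - 9/16)·cos(4·x) - π^4/5 - π^2 + 3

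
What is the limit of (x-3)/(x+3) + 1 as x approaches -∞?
Evaluate the dominant behaviour as x → -∞; each term tends to a finite value or vanishes.
Limit = 2.

Final answer: 2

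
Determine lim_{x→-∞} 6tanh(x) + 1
Evaluate the dominant behaviour as x → -∞; each term tends to a finite value or vanishes.
Limit = -5.

Final answer: -5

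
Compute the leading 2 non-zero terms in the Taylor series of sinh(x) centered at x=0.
x^3/6 + x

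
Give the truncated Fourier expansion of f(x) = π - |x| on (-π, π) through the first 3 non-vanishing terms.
4·cos(x)/π + 4·cos(3·x)/(9·π) + π/2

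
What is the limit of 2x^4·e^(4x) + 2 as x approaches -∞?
The product is a 0·∞ indeterminate form at x → -∞.
Rewrite the product as 2x^4 / e^(-4x) (an ∞/∞ form) and apply L'Hôpital, or use the standard hierarchy e^(4|x|) ≫ |x^4| as x → -∞.
The indeterminate product → 0, so the limit = 2.

Final answer: 2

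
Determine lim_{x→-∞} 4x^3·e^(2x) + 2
The product is a 0·∞ indeterminate form at x → -∞.
Rewrite the product as 4x^3 / e^(-2x) (an ∞/∞ form) and apply L'Hôpital, or use the standard hierarchy e^(2|x|) ≫ |x^3| as x → -∞.
The indeterminate product → 0, so the limit = 2.

Final answer: 2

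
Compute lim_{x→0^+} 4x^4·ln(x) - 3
The product is a 0·∞ indeterminate form at x → 0⁺.
Rewrite the product as 4·ln(x) / x^(-4) and apply L'Hôpital, or use the standard hierarchy x^(-4) ≫ |ln x| as x → 0⁺.
The indeterminate product → 0, so the limit = -3.

Final answer: -3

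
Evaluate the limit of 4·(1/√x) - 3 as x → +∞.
Evaluate the dominant behaviour as x → +∞; each term tends to a finite value or vanishes.
Limit = -3.

Final answer: -3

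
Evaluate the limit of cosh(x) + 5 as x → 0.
Direct substitution at x = 0 gives 6.

Final answer: 6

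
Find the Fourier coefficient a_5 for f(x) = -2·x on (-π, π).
a_5 = (1/π) ∫_{-π}^{π} f(x)·cos(5x) dx.
Evaluate the integral (use parity and integration by parts as needed): a_5 = 0.

Final answer: 0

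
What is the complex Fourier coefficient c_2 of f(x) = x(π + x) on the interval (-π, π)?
Compute the real Fourier coefficients first: a_2 = 1, b_2 = -π.
Then c_2 = (a_2 − i·b_2)/2 = 1/2 + i·π/2.

Final answer: 1/2 + i·π/2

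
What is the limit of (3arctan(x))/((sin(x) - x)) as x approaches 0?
Both numerator and denominator → 0 as x → 0; this is a 0/0 indeterminate form.
Expand each to leading order near x = 0: numerator ~ 3·x, denominator ~ -x^3/6.
The limit of the ratio is -∞.

Final answer: -∞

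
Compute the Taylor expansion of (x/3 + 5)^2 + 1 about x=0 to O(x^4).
x^2/9 + 10·x/3 + 26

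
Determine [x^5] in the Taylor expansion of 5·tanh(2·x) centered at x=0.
Expand to order 5: 5·tanh(2·x) = 64·x^5/3 - 40·x^3/3 + 10·x + O(x^6).
The coefficient of x^5 is 64/3.

Final answer: 64/3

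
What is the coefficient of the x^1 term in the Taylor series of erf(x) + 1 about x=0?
Expand to order 1: erf(x) + 1 = 2·x/√(π) + 1 + O(x^2).
The coefficient of x^1 is 2/√(π).

Final answer: 2/√(π)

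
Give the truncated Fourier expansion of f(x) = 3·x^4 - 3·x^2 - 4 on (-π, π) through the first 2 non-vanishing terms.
(156 - 24·π^2)·cos(x) - π^2 - 4 + 3·π^4/5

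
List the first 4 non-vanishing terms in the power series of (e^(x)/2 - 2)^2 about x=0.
x^4/12 - x^2/2 - 3·x/2 + 9/4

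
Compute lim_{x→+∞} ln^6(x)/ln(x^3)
This is an ∞/∞ indeterminate form as x → +∞.
Write ln(x^3) = 3·ln(x), reducing the quotient to ln^5(x)/3 → ∞.
Limit = ∞.

Final answer: ∞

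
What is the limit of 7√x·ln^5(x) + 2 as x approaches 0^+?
The product is a 0·∞ indeterminate form at x → 0⁺.
Rewrite the product as 7·ln^5(x) / x^(-1/2) and apply L'Hôpital, or use the standard hierarchy x^(-1/2) ≫ |ln x|^5 as x → 0⁺.
The indeterminate product → 0, so the limit = 2.

Final answer: 2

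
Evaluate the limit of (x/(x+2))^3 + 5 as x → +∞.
As x → +∞: x/(x+2) = 1/(1 + 2/x) → 1, and the 3rd power of a limit-1 base also → 1; with the additive constant, 1 + 5 = 6.
Limit = 6.

Final answer: 6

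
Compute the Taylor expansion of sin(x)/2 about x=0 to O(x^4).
-x^3/12 + x/2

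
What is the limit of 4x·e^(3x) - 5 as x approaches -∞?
The product is a 0·∞ indeterminate form at x → -∞.
Rewrite the product as 4x / e^(-3x) (an ∞/∞ form) and apply L'Hôpital, or use the standard hierarchy e^(3|x|) ≫ |x| as x → -∞.
The indeterminate product → 0, so the limit = -5.

Final answer: -5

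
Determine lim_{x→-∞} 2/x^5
Evaluate the dominant behaviour as x → -∞; each term tends to a finite value or vanishes.
Limit = 0.

Final answer: 0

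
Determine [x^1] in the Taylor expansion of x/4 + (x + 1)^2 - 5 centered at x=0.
Expand to order 1: x/4 + (x + 1)^2 - 5 = 9·x/4 - 4 + O(x^2).
The coefficient of x^1 is 9/4.

Final answer: 9/4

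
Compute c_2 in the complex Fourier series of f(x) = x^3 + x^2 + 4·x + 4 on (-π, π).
Compute the real Fourier coefficients first: a_2 = 1, b_2 = -π^2 - 5/2.
Then c_2 = (a_2 − i·b_2)/2 = 1/2 + 5·i/4 + i·π^2/2.

Final answer: 1/2 + 5·i/4 + i·π^2/2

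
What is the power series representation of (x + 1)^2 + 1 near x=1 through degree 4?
5 + 4·(x - 1) + (x - 1)^2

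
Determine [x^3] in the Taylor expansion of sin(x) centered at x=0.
Expand to order 3: sin(x) = -x^3/6 + x + O(x^4).
The coefficient of x^3 is -1/6.

Final answer: -1/6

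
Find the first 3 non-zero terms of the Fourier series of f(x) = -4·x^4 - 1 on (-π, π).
(-192 + 32·π^2)·cos(x) + (12 - 8·π^2)·cos(2·x) - 4·π^4/5 - 1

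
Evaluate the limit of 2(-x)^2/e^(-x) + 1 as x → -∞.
The quotient is an ∞/∞ indeterminate form as x → -∞.
Compare growth rates of the dominant terms (exponentials ≫ polynomials ≫ logarithms), or apply L'Hôpital's rule; the quotient → 0.
Adding the constant: 0 + 1 = 1. Limit = 1.

Final answer: 1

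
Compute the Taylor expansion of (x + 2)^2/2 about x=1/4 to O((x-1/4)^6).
81/32 + 9·(x - 1/4)/4 + (x - 1/4)^2/2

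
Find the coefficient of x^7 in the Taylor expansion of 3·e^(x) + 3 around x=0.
Expand to order 7: 3·e^(x) + 3 = x^7/1680 + x^6/240 + x^5/40 + x^4/8 + x^3/2 + 3·x^2/2 + 3·x + 6 + O(x^8).
The coefficient of x^7 is 1/1680.

Final answer: 1/1680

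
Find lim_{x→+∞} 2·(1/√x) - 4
Evaluate the dominant behaviour as x → +∞; each term tends to a finite value or vanishes.
Limit = -4.

Final answer: -4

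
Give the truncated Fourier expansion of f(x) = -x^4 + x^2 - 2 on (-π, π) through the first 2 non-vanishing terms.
(-52 + 8·π^2)·cos(x) - π^4/5 - 2 + π^2/3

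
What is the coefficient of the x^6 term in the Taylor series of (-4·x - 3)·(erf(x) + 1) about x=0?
Expand to order 6: (-4·x - 3)·(erf(x) + 1) = -4·x^6/(5·√(π)) - 3·x^5/(5·√(π)) + 8·x^4/(3·√(π)) + 2·x^3/√(π) - 8·x^2/√(π) + x·(-4 - 6/√(π)) - 3 + O(x^7).
The coefficient of x^6 is -4/(5·√(π)).

Final answer: -4/(5·√(π))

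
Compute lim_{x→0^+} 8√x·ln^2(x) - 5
The product is a 0·∞ indeterminate form at x → 0⁺.
Rewrite the product as 8·ln^2(x) / x^(-1/2) and apply L'Hôpital, or use the standard hierarchy x^(-1/2) ≫ |ln x|^2 as x → 0⁺.
The indeterminate product → 0, so the limit = -5.

Final answer: -5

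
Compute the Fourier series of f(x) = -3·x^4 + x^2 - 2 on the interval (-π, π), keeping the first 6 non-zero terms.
(-148 + 24·π^2)·cos(x) + (10 - 6·π^2)·cos(2·x) + (-20/9 + 8·π^2/3)·cos(3·x) + (13/16 - 3·π^2/2)·cos(4·x) + (-244/625 + 24·π^2/25)·cos(5·x) - 3·π^4/5 - 2 + π^2/3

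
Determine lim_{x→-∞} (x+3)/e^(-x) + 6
The quotient is an ∞/∞ indeterminate form as x → -∞.
Compare growth rates of the dominant terms (exponentials ≫ polynomials ≫ logarithms), or apply L'Hôpital's rule; the quotient → 0.
Adding the constant: 0 + 6 = 6. Limit = 6.

Final answer: 6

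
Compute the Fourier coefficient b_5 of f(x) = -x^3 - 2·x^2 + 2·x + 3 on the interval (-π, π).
b_5 = (1/π) ∫_{-π}^{π} f(x)·sin(5x) dx.
Evaluate the integral (use parity and integration by parts as needed): b_5 = 112/125 - 2·π^2/5.

Final answer: 112/125 - 2·π^2/5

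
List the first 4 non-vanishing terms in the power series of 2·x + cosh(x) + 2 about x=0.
x^4/24 + x^2/2 + 2·x + 3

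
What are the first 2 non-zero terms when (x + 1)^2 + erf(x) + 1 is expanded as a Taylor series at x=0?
x·(2/√(π) + 2) + 2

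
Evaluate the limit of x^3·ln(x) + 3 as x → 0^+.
The product is a 0·∞ indeterminate form at x → 0⁺.
Rewrite the product as ln(x) / x^(-3) and apply L'Hôpital, or use the standard hierarchy x^(-3) ≫ |ln x| as x → 0⁺.
The indeterminate product → 0, so the limit = 3.

Final answer: 3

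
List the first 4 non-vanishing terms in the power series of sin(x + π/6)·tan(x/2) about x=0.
-√(3)·x^4/48 - 5·x^3/48 + √(3)·x^2/4 + x/4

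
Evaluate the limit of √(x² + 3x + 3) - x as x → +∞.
This is an ∞ − ∞ indeterminate form.
Multiply and divide by the conjugate √(x²+3x + 3) + x; the x² terms cancel, leaving (3x + 3)/(√(x²+3x + 3)+x) → 3/2.
Limit = 3/2.

Final answer: 3/2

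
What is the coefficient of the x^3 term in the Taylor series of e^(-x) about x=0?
Expand to order 3: e^(-x) = -x^3/6 + x^2/2 - x + 1 + O(x^4).
The coefficient of x^3 is -1/6.

Final answer: -1/6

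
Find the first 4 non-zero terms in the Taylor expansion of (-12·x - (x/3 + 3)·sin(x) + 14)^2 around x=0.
24·x^3 + 647·x^2/3 - 420·x + 196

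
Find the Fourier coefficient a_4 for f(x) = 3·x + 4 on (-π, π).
a_4 = (1/π) ∫_{-π}^{π} f(x)·cos(4x) dx.
Evaluate the integral (use parity and integration by parts as needed): a_4 = 0.

Final answer: 0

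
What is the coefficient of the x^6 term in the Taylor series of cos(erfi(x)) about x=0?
Expand to order 6: cos(erfi(x)) = x^6·(-28/(45·π) - 4/(45·π^3) + 8/(9·π^2)) + x^4·(-4/(3·π) + 2/(3·π^2)) - 2·x^2/π + 1 + O(x^7).
The coefficient of x^6 is -28/(45·π) - 4/(45·π^3) + 8/(9·π^2).

Final answer: -28/(45·π) - 4/(45·π^3) + 8/(9·π^2)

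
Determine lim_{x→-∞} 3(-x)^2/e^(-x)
This is an ∞/∞ indeterminate form as x → -∞.
Compare growth rates of the dominant terms (exponentials ≫ polynomials ≫ logarithms), or apply L'Hôpital's rule; the quotient → 0.
Limit = 0.

Final answer: 0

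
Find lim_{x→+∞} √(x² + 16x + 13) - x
This is an ∞ − ∞ indeterminate form.
Multiply and divide by the conjugate √(x²+16x + 13) + x; the x² terms cancel, leaving (16x + 13)/(√(x²+16x + 13)+x) → 16/2 = 8.
Limit = 8.

Final answer: 8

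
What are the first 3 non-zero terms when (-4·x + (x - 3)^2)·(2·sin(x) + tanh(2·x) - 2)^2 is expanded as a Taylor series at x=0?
308·x^2 - 184·x + 36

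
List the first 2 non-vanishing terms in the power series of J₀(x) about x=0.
1 - x^2/4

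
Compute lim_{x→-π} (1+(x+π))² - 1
Direct substitution at x = -π gives 0.

Final answer: 0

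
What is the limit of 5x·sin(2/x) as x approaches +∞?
As x → +∞: let u = 2/x → 0⁺; then 5·x·sin(2/x) = 5·2·sin(u)/u → 5·2·1 = 10.
Limit = 10.

Final answer: 10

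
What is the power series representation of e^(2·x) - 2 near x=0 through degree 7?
8·x^7/315 + 4·x^6/45 + 4·x^5/15 + 2·x^4/3 + 4·x^3/3 + 2·x^2 + 2·x - 1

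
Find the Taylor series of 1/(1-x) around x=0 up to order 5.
x^5 + x^4 + x^3 + x^2 + x + 1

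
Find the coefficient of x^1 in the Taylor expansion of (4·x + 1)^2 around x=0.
Expand to order 1: (4·x + 1)^2 = 8·x + 1 + O(x^2).
The coefficient of x^1 is 8.

Final answer: 8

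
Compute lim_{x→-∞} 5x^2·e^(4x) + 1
The product is a 0·∞ indeterminate form at x → -∞.
Rewrite the product as 5x^2 / e^(-4x) (an ∞/∞ form) and apply L'Hôpital, or use the standard hierarchy e^(4|x|) ≫ |x^2| as x → -∞.
The indeterminate product → 0, so the limit = 1.

Final answer: 1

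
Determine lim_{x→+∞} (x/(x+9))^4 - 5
As x → +∞: x/(x+9) = 1/(1 + 9/x) → 1, and the 4th power of a limit-1 base also → 1; with the additive constant, 1 - 5 = -4.
Limit = -4.

Final answer: -4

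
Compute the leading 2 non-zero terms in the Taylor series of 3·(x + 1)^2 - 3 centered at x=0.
3·x^2 + 6·x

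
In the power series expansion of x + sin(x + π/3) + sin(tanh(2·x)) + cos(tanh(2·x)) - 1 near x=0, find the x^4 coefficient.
Expand to order 4: x + sin(x + π/3) + sin(tanh(2·x)) + cos(tanh(2·x)) - 1 = x^4·(√(3)/48 + 6) - 49·x^3/12 + x^2·(-2 - √(3)/4) + 7·x/2 + √(3)/2 + O(x^5).
The coefficient of x^4 is √(3)/48 + 6.

Final answer: √(3)/48 + 6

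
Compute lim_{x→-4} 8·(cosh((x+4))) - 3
Direct substitution at x = -4 gives 5.

Final answer: 5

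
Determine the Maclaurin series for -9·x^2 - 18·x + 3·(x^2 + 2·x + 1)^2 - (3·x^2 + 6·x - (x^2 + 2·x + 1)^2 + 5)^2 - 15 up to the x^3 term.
56·x^3 + 29·x^2 - 22·x - 28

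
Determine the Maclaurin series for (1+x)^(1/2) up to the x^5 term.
7·x^5/256 - 5·x^4/128 + x^3/16 - x^2/8 + x/2 + 1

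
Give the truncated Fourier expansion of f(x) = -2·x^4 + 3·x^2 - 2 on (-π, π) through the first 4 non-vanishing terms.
(-108 + 16·π^2)·cos(x) + (9 - 4·π^2)·cos(2·x) + (-68/27 + 16·π^2/9)·cos(3·x) - 2·π^4/5 - 2 + π^2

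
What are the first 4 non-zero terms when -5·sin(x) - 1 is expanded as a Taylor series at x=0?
-x^5/24 + 5·x^3/6 - 5·x - 1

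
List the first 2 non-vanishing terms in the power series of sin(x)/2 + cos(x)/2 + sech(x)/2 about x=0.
x/2 + 1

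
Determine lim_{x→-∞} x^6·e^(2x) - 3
The product is a 0·∞ indeterminate form at x → -∞.
Rewrite the product as x^6 / e^(-2x) (an ∞/∞ form) and apply L'Hôpital, or use the standard hierarchy e^(2|x|) ≫ |x^6| as x → -∞.
The indeterminate product → 0, so the limit = -3.

Final answer: -3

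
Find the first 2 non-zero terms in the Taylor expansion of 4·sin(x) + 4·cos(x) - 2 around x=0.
4·x + 2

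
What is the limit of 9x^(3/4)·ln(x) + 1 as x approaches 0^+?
The product is a 0·∞ indeterminate form at x → 0⁺.
Rewrite the product as 9·ln(x) / x^(-3/4) and apply L'Hôpital, or use the standard hierarchy x^(-3/4) ≫ |ln x| as x → 0⁺.
The indeterminate product → 0, so the limit = 1.

Final answer: 1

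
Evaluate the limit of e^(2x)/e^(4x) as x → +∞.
This is an ∞/∞ indeterminate form as x → +∞.
Rewrite e^(2x)/e^(4x) = e^((2−4)x) = e^(-2x); the exponent coefficient is -2 < 0 so e^(-2x) → 0.
Limit = 0.

Final answer: 0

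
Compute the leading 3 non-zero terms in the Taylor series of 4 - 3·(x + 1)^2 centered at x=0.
-3·x^2 - 6·x + 1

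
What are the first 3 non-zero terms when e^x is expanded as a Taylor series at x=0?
x^2/2 + x + 1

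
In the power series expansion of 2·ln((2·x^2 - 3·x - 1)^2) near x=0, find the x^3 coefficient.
Expand to order 3: 2·ln((2·x^2 - 3·x - 1)^2) = 60·x^3 - 26·x^2 + 12·x + O(x^4).
The coefficient of x^3 is 60.

Final answer: 60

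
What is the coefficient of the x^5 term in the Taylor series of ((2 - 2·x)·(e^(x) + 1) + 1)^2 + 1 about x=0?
Expand to order 5: ((2 - 2·x)·(e^(x) + 1) + 1)^2 + 1 = 5·x^5/3 + 7·x^4/6 - 8·x^3/3 - 6·x^2 - 20·x + 26 + O(x^6).
The coefficient of x^5 is 5/3.

Final answer: 5/3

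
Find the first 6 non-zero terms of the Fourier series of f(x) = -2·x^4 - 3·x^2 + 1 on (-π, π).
(-84 + 16·π^2)·cos(x) + (3 - 4·π^2)·cos(2·x) + (4/27 + 16·π^2/9)·cos(3·x) + (-π^2 - 3/8)·cos(4·x) + (204/625 + 16·π^2/25)·cos(5·x) - 2·π^4/5 - π^2 + 1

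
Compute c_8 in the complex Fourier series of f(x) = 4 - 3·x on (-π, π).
Compute the real Fourier coefficients first: a_8 = 0, b_8 = 3/4.
Then c_8 = (a_8 − i·b_8)/2 = -3·i/8.

Final answer: -3·i/8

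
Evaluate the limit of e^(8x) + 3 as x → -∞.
Evaluate the dominant behaviour as x → -∞; each term tends to a finite value or vanishes.
Limit = 3.

Final answer: 3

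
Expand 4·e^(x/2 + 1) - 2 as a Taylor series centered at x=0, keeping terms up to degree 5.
e·x^5/960 + e·x^4/96 + e·x^3/12 + e·x^2/2 + 2·e·x - 2 + 4·e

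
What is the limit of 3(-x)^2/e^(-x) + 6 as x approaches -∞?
The quotient is an ∞/∞ indeterminate form as x → -∞.
Compare growth rates of the dominant terms (exponentials ≫ polynomials ≫ logarithms), or apply L'Hôpital's rule; the quotient → 0.
Adding the constant: 0 + 6 = 6. Limit = 6.

Final answer: 6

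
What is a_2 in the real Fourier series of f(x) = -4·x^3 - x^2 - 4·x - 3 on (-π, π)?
a_2 = (1/π) ∫_{-π}^{π} f(x)·cos(2x) dx.
Evaluate the integral (use parity and integration by parts as needed): a_2 = -1.

Final answer: -1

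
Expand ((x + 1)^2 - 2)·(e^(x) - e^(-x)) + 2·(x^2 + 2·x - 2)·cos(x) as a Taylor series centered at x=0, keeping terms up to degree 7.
3·x^7/280 + 11·x^6/90 + 29·x^5/60 - x^4/2 - x^3/3 + 8·x^2 + 2·x - 4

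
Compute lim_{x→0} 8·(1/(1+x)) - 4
Direct substitution at x = 0 gives 4.

Final answer: 4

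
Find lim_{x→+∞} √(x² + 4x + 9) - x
This is an ∞ − ∞ indeterminate form.
Multiply and divide by the conjugate √(x²+4x + 9) + x; the x² terms cancel, leaving (4x + 9)/(√(x²+4x + 9)+x) → 4/2 = 2.
Limit = 2.

Final answer: 2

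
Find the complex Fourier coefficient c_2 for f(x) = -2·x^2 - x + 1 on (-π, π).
Compute the real Fourier coefficients first: a_2 = -2, b_2 = 1.
Then c_2 = (a_2 − i·b_2)/2 = -1 - i/2.

Final answer: -1 - i/2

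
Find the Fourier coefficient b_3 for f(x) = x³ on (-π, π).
b_3 = (1/π) ∫_{-π}^{π} f(x)·sin(3x) dx.
Evaluate the integral (use parity and integration by parts as needed): b_3 = -4/9 + 2·π^2/3.

Final answer: -4/9 + 2·π^2/3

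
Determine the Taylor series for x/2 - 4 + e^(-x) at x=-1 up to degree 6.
-9/2 + e + (1/2 - e)·(x + 1) + e·(x + 1)^2/2 - e·(x + 1)^3/6 + e·(x + 1)^4/24 - e·(x + 1)^5/120 + e·(x + 1)^6/720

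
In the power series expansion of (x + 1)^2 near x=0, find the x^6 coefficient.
Expand to order 6: (x + 1)^2 = x^2 + 2·x + 1 + O(x^7).
The coefficient of x^6 is 0.

Final answer: 0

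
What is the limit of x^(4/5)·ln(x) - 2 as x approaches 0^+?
The product is a 0·∞ indeterminate form at x → 0⁺.
Rewrite the product as ln(x) / x^(-4/5) and apply L'Hôpital, or use the standard hierarchy x^(-4/5) ≫ |ln x| as x → 0⁺.
The indeterminate product → 0, so the limit = -2.

Final answer: -2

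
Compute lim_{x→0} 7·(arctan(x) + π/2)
Direct substitution at x = 0 gives 7·π/2.

Final answer: 7·π/2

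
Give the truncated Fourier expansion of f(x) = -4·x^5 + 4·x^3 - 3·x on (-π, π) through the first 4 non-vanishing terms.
(-1014 - 8·π^4 + 168·π^2)·sin(x) + (-24·π^2 + 39 + 4·π^4)·sin(2·x) + (-8·π^4/3 - 626/81 + 232·π^2/27)·sin(3·x) + (-9·π^2/2 + 51/16 + 2·π^4)·sin(4·x)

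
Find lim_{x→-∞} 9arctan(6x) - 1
Evaluate the dominant behaviour as x → -∞; each term tends to a finite value or vanishes.
Limit = -9·π/2 - 1.

Final answer: -9·π/2 - 1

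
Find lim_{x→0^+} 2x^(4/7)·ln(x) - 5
The product is a 0·∞ indeterminate form at x → 0⁺.
Rewrite the product as 2·ln(x) / x^(-4/7) and apply L'Hôpital, or use the standard hierarchy x^(-4/7) ≫ |ln x| as x → 0⁺.
The indeterminate product → 0, so the limit = -5.

Final answer: -5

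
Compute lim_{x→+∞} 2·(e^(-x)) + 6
Evaluate the dominant behaviour as x → +∞; each term tends to a finite value or vanishes.
Limit = 6.

Final answer: 6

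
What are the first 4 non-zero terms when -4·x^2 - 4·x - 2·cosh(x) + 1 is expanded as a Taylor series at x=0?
-x^4/12 - 5·x^2 - 4·x - 1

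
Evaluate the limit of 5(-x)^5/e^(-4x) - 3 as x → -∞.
The quotient is an ∞/∞ indeterminate form as x → -∞.
Compare growth rates of the dominant terms (exponentials ≫ polynomials ≫ logarithms), or apply L'Hôpital's rule; the quotient → 0.
Adding the constant: 0 - 3 = -3. Limit = -3.

Final answer: -3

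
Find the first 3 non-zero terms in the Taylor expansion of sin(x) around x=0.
x^5/120 - x^3/6 + x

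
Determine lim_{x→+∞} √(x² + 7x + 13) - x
This is an ∞ − ∞ indeterminate form.
Multiply and divide by the conjugate √(x²+7x + 13) + x; the x² terms cancel, leaving (7x + 13)/(√(x²+7x + 13)+x) → 7/2.
Limit = 7/2.

Final answer: 7/2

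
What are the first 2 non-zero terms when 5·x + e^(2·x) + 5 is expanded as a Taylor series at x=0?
7·x + 6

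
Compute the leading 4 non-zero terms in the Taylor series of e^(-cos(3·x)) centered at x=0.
81·x^6·e^(-1)/80 + 27·x^4·e^(-1)/4 + 9·x^2·e^(-1)/2 + e^(-1)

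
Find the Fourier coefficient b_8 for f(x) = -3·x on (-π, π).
b_8 = (1/π) ∫_{-π}^{π} f(x)·sin(8x) dx.
Evaluate the integral (use parity and integration by parts as needed): b_8 = 3/4.

Final answer: 3/4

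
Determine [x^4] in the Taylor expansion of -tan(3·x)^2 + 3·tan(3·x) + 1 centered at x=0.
Expand to order 4: -tan(3·x)^2 + 3·tan(3·x) + 1 = -54·x^4 + 27·x^3 - 9·x^2 + 9·x + 1 + O(x^5).
The coefficient of x^4 is -54.

Final answer: -54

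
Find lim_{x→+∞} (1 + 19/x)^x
As x → +∞: this is the defining limit (1 + 19/x)^x → e^19.
Limit = e^(19).

Final answer: e^(19)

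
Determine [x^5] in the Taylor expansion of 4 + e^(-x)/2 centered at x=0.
Expand to order 5: 4 + e^(-x)/2 = -x^5/240 + x^4/48 - x^3/12 + x^2/4 - x/2 + 9/2 + O(x^6).
The coefficient of x^5 is -1/240.

Final answer: -1/240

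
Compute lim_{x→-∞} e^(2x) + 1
Evaluate the dominant behaviour as x → -∞; each term tends to a finite value or vanishes.
Limit = 1.

Final answer: 1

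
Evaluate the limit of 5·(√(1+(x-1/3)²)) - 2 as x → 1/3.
Direct substitution at x = 1/3 gives 3.

Final answer: 3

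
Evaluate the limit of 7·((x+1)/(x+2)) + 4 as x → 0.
Direct substitution at x = 0 gives 15/2.

Final answer: 15/2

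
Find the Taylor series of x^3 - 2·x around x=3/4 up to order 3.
-69/64 - 5·(x - 3/4)/16 + 9·(x - 3/4)^2/4 + (x - 3/4)^3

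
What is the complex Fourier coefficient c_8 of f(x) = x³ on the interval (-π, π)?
Compute the real Fourier coefficients first: a_8 = 0, b_8 = 3/128 - π^2/4.
Then c_8 = (a_8 − i·b_8)/2 = -3·i/256 + i·π^2/8.

Final answer: -3·i/256 + i·π^2/8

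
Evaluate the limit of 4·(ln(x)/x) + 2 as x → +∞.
Evaluate the dominant behaviour as x → +∞; each term tends to a finite value or vanishes.
Limit = 2.

Final answer: 2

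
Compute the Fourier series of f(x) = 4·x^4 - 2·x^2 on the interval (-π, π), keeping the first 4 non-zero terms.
(200 - 32·π^2)·cos(x) + (-14 + 8·π^2)·cos(2·x) + (88/27 - 32·π^2/9)·cos(3·x) - 2·π^2/3 + 4·π^4/5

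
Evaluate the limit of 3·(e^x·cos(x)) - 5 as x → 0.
Direct substitution at x = 0 gives -2.

Final answer: -2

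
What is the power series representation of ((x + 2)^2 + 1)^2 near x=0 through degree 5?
x^4 + 8·x^3 + 26·x^2 + 40·x + 25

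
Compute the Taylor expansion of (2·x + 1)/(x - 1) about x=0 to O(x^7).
-3·x^6 - 3·x^5 - 3·x^4 - 3·x^3 - 3·x^2 - 3·x - 1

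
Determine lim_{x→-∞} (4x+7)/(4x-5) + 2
Evaluate the dominant behaviour as x → -∞; each term tends to a finite value or vanishes.
Limit = 3.

Final answer: 3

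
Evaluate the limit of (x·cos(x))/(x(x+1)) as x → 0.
Both numerator and denominator → 0 as x → 0; this is a 0/0 indeterminate form.
Expand each to leading order near x = 0: numerator ~ x, denominator ~ x.
The limit of the ratio is 1.

Final answer: 1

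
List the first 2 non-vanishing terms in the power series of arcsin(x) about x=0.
x^3/6 + x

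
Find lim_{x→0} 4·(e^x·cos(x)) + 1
Direct substitution at x = 0 gives 5.

Final answer: 5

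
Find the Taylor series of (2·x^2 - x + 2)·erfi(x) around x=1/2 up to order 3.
2·erfi(1/2) + (√(π)·erfi(1/2) + 4·e^(1/4))·(x - 1/2)/√(π) + (2·√(π)·erfi(1/2) + 4·e^(1/4))·(x - 1/2)^2/√(π) + 7·e^(1/4)·(x - 1/2)^3/√(π)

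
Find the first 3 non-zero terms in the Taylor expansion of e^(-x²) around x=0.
x^4/2 - x^2 + 1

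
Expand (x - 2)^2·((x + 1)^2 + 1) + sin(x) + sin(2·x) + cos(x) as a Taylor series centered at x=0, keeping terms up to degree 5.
11·x^5/40 + 25·x^4/24 - 7·x^3/2 - 5·x^2/2 + 3·x + 9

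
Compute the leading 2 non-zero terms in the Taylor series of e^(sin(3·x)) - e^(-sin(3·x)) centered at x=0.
-162·x^5/5 + 6·x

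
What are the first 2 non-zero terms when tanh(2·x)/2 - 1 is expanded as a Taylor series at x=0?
x - 1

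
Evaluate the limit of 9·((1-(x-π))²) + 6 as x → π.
Direct substitution at x = π gives 15.

Final answer: 15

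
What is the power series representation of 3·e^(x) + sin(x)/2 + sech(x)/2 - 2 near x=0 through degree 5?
7·x^5/240 + 11·x^4/48 + 5·x^3/12 + 5·x^2/4 + 7·x/2 + 3/2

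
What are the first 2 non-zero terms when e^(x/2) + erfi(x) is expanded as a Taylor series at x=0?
x·(1/2 + 2/√(π)) + 1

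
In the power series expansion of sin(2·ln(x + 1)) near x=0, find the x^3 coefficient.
Expand to order 3: sin(2·ln(x + 1)) = -2·x^3/3 - x^2 + 2·x + O(x^4).
The coefficient of x^3 is -2/3.

Final answer: -2/3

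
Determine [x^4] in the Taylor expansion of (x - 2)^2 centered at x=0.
Expand to order 4: (x - 2)^2 = x^2 - 4·x + 4 + O(x^5).
The coefficient of x^4 is 0.

Final answer: 0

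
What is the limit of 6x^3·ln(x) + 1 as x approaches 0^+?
The product is a 0·∞ indeterminate form at x → 0⁺.
Rewrite the product as 6·ln(x) / x^(-3) and apply L'Hôpital, or use the standard hierarchy x^(-3) ≫ |ln x| as x → 0⁺.
The indeterminate product → 0, so the limit = 1.

Final answer: 1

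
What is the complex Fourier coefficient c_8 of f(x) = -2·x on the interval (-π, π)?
Compute the real Fourier coefficients first: a_8 = 0, b_8 = 1/2.
Then c_8 = (a_8 − i·b_8)/2 = -i/4.

Final answer: -i/4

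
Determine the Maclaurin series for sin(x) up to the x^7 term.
-x^7/5040 + x^5/120 - x^3/6 + x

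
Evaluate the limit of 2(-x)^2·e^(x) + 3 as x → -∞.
The product is a 0·∞ indeterminate form at x → -∞.
Rewrite the product as 2(-x)^2 / e^(-x) (an ∞/∞ form) and apply L'Hôpital, or use the standard hierarchy e^(|x|) ≫ |(-x)^2| as x → -∞.
The indeterminate product → 0, so the limit = 3.

Final answer: 3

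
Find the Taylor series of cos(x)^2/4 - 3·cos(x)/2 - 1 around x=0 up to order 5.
x^4/48 + x^2/2 - 9/4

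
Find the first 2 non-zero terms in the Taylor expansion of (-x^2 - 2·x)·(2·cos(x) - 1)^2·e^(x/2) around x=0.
-2·x^2 - 2·x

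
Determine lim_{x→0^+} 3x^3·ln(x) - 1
The product is a 0·∞ indeterminate form at x → 0⁺.
Rewrite the product as 3·ln(x) / x^(-3) and apply L'Hôpital, or use the standard hierarchy x^(-3) ≫ |ln x| as x → 0⁺.
The indeterminate product → 0, so the limit = -1.

Final answer: -1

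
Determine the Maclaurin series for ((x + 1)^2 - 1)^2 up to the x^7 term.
x^4 + 4·x^3 + 4·x^2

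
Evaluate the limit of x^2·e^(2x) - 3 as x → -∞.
The product is a 0·∞ indeterminate form at x → -∞.
Rewrite the product as x^2 / e^(-2x) (an ∞/∞ form) and apply L'Hôpital, or use the standard hierarchy e^(2|x|) ≫ |x^2| as x → -∞.
The indeterminate product → 0, so the limit = -3.

Final answer: -3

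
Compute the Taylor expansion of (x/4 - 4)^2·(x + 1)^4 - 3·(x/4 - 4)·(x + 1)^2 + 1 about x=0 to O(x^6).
-7·x^5/4 + 67·x^4/8 + 103·x^3/2 + 1577·x^2/16 + 341·x/4 + 29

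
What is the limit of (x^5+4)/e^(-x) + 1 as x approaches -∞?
The quotient is an ∞/∞ indeterminate form as x → -∞.
Compare growth rates of the dominant terms (exponentials ≫ polynomials ≫ logarithms), or apply L'Hôpital's rule; the quotient → 0.
Adding the constant: 0 + 1 = 1. Limit = 1.

Final answer: 1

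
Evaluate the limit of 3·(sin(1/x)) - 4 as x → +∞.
Evaluate the dominant behaviour as x → +∞; each term tends to a finite value or vanishes.
Limit = -4.

Final answer: -4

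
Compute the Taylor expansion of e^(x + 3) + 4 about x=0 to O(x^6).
x^5·e^(3)/120 + x^4·e^(3)/24 + x^3·e^(3)/6 + x^2·e^(3)/2 + x·e^(3) + 4 + e^(3)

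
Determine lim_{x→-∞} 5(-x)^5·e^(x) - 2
The product is a 0·∞ indeterminate form at x → -∞.
Rewrite the product as 5(-x)^5 / e^(-x) (an ∞/∞ form) and apply L'Hôpital, or use the standard hierarchy e^(|x|) ≫ |(-x)^5| as x → -∞.
The indeterminate product → 0, so the limit = -2.

Final answer: -2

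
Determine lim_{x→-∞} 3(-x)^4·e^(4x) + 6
The product is a 0·∞ indeterminate form at x → -∞.
Rewrite the product as 3(-x)^4 / e^(-4x) (an ∞/∞ form) and apply L'Hôpital, or use the standard hierarchy e^(4|x|) ≫ |(-x)^4| as x → -∞.
The indeterminate product → 0, so the limit = 6.

Final answer: 6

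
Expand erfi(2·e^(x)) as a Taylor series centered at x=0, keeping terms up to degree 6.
244297·x^6·e^(4)/(180·√(π)) + 16321·x^5·e^(4)/(30·√(π)) + 1193·x^4·e^(4)/(6·√(π)) + 194·x^3·e^(4)/(3·√(π)) + 18·x^2·e^(4)/√(π) + 4·x·e^(4)/√(π) + erfi(2)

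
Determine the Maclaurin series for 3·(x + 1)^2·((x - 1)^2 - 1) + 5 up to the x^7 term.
3·x^4 - 9·x^2 - 6·x + 5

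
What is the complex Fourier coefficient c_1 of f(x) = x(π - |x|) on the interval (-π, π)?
Compute the real Fourier coefficients first: a_1 = 0, b_1 = 8/π.
Then c_1 = (a_1 − i·b_1)/2 = -4·i/π.

Final answer: -4·i/π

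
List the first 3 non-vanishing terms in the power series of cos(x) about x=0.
x^4/24 - x^2/2 + 1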